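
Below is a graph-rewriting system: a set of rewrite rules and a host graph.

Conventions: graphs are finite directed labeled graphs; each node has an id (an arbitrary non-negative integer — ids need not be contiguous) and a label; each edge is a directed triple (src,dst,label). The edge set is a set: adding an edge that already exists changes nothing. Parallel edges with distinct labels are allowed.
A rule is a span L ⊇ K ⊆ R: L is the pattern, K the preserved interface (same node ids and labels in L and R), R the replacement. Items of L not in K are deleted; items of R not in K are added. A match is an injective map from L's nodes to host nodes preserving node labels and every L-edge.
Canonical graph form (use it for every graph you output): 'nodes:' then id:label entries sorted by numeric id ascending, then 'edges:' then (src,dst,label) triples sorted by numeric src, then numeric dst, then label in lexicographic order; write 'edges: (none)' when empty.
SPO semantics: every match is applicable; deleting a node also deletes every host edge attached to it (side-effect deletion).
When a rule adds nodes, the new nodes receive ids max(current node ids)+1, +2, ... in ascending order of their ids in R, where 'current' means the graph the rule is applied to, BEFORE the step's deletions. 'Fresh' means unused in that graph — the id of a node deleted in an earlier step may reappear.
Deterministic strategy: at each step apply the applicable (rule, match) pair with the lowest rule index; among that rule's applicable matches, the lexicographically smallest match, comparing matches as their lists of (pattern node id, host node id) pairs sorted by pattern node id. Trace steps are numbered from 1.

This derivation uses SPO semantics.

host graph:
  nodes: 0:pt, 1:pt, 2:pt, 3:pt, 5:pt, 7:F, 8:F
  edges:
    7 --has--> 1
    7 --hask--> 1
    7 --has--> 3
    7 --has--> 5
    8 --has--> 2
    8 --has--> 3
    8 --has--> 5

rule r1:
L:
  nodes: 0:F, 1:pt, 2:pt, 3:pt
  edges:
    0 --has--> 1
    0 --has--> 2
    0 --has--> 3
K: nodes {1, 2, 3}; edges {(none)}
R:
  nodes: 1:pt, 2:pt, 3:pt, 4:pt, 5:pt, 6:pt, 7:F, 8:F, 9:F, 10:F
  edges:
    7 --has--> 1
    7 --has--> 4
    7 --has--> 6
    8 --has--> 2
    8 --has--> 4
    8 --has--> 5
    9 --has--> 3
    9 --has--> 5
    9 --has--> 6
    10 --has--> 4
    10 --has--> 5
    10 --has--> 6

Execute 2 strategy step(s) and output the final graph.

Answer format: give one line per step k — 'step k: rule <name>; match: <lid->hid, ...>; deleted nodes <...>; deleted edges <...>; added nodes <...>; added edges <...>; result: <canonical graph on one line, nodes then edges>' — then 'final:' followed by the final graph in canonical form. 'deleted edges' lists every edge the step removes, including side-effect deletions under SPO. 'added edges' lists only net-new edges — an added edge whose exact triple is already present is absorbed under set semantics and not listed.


step 1: rule r1; match: 0->7, 1->1, 2->3, 3->5; deleted nodes 7; deleted edges (7,1,has); (7,1,hask); (7,3,has); (7,5,has); added nodes 9, 10, 11, 12, 13, 14, 15; added edges (12,1,has); (12,9,has); (12,11,has); (13,3,has); (13,9,has); (13,10,has); (14,5,has); (14,10,has); (14,11,has); (15,9,has); (15,10,has); (15,11,has); result: nodes: 0:pt, 1:pt, 2:pt, 3:pt, 5:pt, 8:F, 9:pt, 10:pt, 11:pt, 12:F, 13:F, 14:F, 15:F edges: (8,2,has); (8,3,has); (8,5,has); (12,1,has); (12,9,has); (12,11,has); (13,3,has); (13,9,has); (13,10,has); (14,5,has); (14,10,has); (14,11,has); (15,9,has); (15,10,has); (15,11,has)
step 2: rule r1; match: 0->8, 1->2, 2->3, 3->5; deleted nodes 8; deleted edges (8,2,has); (8,3,has); (8,5,has); added nodes 16, 17, 18, 19, 20, 21, 22; added edges (19,2,has); (19,16,has); (19,18,has); (20,3,has); (20,16,has); (20,17,has); (21,5,has); (21,17,has); (21,18,has); (22,16,has); (22,17,has); (22,18,has); result: nodes: 0:pt, 1:pt, 2:pt, 3:pt, 5:pt, 9:pt, 10:pt, 11:pt, 12:F, 13:F, 14:F, 15:F, 16:pt, 17:pt, 18:pt, 19:F, 20:F, 21:F, 22:F edges: (12,1,has); (12,9,has); (12,11,has); (13,3,has); (13,9,has); (13,10,has); (14,5,has); (14,10,has); (14,11,has); (15,9,has); (15,10,has); (15,11,has); (19,2,has); (19,16,has); (19,18,has); (20,3,has); (20,16,has); (20,17,has); (21,5,has); (21,17,has); (21,18,has); (22,16,has); (22,17,has); (22,18,has)
final:
nodes: 0:pt, 1:pt, 2:pt, 3:pt, 5:pt, 9:pt, 10:pt, 11:pt, 12:F, 13:F, 14:F, 15:F, 16:pt, 17:pt, 18:pt, 19:F, 20:F, 21:F, 22:F
edges: (12,1,has); (12,9,has); (12,11,has); (13,3,has); (13,9,has); (13,10,has); (14,5,has); (14,10,has); (14,11,has); (15,9,has); (15,10,has); (15,11,has); (19,2,has); (19,16,has); (19,18,has); (20,3,has); (20,16,has); (20,17,has); (21,5,has); (21,17,has); (21,18,has); (22,16,has); (22,17,has); (22,18,has)


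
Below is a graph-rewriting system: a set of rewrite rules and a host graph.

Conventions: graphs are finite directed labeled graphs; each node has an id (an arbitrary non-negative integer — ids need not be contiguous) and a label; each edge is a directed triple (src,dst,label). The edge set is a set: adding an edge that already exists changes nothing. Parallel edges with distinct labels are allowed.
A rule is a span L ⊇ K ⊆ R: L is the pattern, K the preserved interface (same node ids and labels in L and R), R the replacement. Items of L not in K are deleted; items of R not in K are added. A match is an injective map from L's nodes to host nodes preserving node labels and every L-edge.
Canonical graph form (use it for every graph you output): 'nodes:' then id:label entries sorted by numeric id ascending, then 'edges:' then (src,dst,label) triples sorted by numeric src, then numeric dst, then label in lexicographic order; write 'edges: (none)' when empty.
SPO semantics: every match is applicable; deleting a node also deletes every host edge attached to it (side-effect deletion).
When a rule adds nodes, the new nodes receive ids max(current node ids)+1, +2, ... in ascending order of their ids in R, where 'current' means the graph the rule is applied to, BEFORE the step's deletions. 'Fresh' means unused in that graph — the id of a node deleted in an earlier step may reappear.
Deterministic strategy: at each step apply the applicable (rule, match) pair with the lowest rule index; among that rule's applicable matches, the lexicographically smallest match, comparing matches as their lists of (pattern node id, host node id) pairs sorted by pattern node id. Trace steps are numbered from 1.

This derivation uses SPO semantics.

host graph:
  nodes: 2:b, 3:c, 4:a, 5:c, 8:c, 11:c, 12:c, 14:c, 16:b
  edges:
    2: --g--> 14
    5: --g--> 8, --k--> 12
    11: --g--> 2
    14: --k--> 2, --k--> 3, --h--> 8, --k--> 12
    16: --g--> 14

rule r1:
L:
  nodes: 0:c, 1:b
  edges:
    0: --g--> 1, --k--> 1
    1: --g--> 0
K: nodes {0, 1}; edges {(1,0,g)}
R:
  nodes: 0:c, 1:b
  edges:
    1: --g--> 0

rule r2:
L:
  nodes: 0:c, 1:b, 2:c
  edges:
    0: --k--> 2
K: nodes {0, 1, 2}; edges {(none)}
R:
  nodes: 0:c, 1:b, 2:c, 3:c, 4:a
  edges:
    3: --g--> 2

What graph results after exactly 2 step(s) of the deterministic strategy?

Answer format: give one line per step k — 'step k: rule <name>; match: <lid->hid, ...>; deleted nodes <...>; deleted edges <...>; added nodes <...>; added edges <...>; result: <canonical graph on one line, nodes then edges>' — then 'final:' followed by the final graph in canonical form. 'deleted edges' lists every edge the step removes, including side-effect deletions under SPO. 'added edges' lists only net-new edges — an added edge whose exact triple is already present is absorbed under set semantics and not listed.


step 1: rule r2; match: 0->5, 1->2, 2->12; deleted nodes (none); deleted edges (5,12,k); added nodes 17, 18; added edges (17,12,g); result: nodes: 2:b, 3:c, 4:a, 5:c, 8:c, 11:c, 12:c, 14:c, 16:b, 17:c, 18:a edges: (2,14,g); (5,8,g); (11,2,g); (14,2,k); (14,3,k); (14,8,h); (14,12,k); (16,14,g); (17,12,g)
step 2: rule r2; match: 0->14, 1->2, 2->3; deleted nodes (none); deleted edges (14,3,k); added nodes 19, 20; added edges (19,3,g); result: nodes: 2:b, 3:c, 4:a, 5:c, 8:c, 11:c, 12:c, 14:c, 16:b, 17:c, 18:a, 19:c, 20:a edges: (2,14,g); (5,8,g); (11,2,g); (14,2,k); (14,8,h); (14,12,k); (16,14,g); (17,12,g); (19,3,g)
final:
nodes: 2:b, 3:c, 4:a, 5:c, 8:c, 11:c, 12:c, 14:c, 16:b, 17:c, 18:a, 19:c, 20:a
edges: (2,14,g); (5,8,g); (11,2,g); (14,2,k); (14,8,h); (14,12,k); (16,14,g); (17,12,g); (19,3,g)


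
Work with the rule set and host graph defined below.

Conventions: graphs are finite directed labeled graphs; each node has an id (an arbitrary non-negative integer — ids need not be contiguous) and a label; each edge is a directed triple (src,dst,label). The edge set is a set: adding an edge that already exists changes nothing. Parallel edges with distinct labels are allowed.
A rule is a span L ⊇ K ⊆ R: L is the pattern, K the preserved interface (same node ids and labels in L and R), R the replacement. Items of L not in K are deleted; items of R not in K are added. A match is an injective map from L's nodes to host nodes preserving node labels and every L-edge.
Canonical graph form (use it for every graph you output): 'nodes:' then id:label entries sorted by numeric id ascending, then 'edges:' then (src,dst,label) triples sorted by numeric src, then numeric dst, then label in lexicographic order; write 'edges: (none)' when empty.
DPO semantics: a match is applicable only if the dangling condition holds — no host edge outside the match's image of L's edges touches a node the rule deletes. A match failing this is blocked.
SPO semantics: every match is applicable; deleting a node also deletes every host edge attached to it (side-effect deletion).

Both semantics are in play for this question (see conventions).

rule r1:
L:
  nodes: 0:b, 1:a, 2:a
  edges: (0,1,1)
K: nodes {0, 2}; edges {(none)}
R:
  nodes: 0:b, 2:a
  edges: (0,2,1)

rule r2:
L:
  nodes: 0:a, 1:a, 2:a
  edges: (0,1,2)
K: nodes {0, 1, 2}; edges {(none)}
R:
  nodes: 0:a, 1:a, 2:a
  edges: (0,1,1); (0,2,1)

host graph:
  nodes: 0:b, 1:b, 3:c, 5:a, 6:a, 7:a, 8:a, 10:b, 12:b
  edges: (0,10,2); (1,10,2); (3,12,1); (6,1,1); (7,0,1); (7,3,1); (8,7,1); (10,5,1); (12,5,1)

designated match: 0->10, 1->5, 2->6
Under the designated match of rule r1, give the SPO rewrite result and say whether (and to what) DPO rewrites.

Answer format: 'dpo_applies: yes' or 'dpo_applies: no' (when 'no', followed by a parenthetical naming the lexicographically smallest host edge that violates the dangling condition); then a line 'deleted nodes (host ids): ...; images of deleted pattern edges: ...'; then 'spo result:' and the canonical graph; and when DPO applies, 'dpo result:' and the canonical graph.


dpo_applies: no
(the rule deletes node 5, which keeps host edge (12,5,1) outside the match image — the dangling condition fails, DPO blocks; SPO proceeds and side-deletes such edges)
deleted nodes (host ids): 5; images of deleted pattern edges: (10,5,1)
spo result:
nodes: 0:b, 1:b, 3:c, 6:a, 7:a, 8:a, 10:b, 12:b
edges: (0,10,2); (1,10,2); (3,12,1); (6,1,1); (7,0,1); (7,3,1); (8,7,1); (10,6,1)


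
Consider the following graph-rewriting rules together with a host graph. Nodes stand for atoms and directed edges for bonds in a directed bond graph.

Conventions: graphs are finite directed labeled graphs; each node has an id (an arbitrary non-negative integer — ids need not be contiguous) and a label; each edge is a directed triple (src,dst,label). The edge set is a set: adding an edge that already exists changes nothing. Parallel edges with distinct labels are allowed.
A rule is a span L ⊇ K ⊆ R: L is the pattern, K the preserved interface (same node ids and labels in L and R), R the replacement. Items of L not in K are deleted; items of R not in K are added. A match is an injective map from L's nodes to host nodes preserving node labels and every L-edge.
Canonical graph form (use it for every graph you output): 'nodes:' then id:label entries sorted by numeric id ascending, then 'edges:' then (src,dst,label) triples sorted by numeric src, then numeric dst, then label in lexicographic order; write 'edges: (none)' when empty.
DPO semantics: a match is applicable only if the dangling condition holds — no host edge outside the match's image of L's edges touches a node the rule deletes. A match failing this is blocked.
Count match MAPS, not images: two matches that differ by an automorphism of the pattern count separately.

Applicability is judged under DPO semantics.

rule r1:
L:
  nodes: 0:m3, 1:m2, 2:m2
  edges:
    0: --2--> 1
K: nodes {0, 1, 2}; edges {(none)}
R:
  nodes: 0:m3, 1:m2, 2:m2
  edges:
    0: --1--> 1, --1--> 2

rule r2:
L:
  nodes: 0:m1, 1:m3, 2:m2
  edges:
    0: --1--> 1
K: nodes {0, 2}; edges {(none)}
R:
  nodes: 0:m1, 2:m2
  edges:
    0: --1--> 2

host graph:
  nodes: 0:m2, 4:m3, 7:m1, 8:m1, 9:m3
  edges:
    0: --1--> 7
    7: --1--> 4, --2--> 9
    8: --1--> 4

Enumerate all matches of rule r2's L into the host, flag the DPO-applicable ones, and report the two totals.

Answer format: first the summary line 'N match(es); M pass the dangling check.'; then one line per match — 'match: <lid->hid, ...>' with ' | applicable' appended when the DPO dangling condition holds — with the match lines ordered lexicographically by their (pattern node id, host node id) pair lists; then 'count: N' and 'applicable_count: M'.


2 match(es); 0 pass the dangling check.
match: 0->7, 1->4, 2->0
match: 0->8, 1->4, 2->0
count: 2
applicable_count: 0


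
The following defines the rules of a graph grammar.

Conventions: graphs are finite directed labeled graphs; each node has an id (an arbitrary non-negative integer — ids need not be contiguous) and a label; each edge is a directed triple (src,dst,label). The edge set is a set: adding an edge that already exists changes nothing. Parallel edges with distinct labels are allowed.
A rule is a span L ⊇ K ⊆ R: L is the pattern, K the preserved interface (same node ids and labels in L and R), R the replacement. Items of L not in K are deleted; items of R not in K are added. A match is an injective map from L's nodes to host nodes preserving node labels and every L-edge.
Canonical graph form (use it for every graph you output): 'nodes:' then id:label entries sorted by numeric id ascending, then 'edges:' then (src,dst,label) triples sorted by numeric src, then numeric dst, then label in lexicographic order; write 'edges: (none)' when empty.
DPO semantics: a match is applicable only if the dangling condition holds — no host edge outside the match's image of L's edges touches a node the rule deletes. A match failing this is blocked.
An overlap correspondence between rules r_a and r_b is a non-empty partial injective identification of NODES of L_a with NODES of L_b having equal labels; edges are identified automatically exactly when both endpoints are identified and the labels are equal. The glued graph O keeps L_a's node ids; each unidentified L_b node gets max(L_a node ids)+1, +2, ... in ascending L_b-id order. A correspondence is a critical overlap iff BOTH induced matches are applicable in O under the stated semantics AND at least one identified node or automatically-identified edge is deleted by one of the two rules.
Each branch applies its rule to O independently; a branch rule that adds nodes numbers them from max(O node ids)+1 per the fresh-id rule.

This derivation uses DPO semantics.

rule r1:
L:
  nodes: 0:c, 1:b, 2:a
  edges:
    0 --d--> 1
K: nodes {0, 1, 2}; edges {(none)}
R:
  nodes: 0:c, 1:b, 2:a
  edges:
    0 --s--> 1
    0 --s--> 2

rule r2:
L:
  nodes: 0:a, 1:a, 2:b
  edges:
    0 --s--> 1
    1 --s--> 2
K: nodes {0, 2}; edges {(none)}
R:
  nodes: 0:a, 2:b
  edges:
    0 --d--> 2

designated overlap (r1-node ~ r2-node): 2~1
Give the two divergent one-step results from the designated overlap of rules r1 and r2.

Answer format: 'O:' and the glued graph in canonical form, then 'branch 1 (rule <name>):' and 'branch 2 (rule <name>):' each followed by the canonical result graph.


O:
nodes: 0:c, 1:b, 2:a, 3:a, 4:b
edges: (0,1,d); (2,4,s); (3,2,s)
branch 1 (rule r1):
nodes: 0:c, 1:b, 2:a, 3:a, 4:b
edges: (0,1,s); (0,2,s); (2,4,s); (3,2,s)
branch 2 (rule r2):
nodes: 0:c, 1:b, 3:a, 4:b
edges: (0,1,d); (3,4,d)


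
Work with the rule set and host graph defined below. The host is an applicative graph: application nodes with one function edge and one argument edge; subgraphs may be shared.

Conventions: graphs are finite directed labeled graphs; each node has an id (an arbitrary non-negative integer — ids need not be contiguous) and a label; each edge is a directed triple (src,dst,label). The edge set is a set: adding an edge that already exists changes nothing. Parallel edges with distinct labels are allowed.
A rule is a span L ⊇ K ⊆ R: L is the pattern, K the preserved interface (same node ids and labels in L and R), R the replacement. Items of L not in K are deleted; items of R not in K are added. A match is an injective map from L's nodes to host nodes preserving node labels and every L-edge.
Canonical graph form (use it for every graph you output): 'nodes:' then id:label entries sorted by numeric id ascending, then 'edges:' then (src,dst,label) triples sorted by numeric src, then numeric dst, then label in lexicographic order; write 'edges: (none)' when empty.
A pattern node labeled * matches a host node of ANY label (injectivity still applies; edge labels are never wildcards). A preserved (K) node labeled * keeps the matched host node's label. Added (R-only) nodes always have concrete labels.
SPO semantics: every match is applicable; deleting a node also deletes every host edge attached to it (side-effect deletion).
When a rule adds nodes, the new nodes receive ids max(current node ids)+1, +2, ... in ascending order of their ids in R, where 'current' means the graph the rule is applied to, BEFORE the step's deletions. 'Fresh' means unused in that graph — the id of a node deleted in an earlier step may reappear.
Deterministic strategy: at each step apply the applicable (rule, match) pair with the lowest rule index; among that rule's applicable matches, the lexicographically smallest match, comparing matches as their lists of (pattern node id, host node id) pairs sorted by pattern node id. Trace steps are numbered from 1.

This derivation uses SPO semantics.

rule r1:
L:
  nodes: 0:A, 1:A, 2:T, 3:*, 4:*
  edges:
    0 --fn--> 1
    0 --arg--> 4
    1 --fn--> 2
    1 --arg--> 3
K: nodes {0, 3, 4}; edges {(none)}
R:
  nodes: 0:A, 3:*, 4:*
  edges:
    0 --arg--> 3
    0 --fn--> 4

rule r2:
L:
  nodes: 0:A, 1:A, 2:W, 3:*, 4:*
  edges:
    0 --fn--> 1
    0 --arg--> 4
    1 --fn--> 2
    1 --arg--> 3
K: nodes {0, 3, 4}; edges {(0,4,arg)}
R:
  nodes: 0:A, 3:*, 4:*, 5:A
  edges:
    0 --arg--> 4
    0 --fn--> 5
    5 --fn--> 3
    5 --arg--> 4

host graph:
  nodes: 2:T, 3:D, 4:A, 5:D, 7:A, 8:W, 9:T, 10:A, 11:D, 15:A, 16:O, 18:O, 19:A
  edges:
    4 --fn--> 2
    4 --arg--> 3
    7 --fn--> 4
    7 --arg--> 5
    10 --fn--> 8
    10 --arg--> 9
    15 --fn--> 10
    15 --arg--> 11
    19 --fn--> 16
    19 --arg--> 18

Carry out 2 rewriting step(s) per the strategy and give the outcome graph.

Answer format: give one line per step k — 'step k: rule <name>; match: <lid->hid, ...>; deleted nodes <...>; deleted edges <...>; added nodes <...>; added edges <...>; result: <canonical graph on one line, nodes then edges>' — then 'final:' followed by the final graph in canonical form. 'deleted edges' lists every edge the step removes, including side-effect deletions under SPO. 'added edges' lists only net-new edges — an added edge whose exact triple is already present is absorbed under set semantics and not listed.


step 1: rule r1; match: 0->7, 1->4, 2->2, 3->3, 4->5; deleted nodes 2, 4; deleted edges (4,2,fn); (4,3,arg); (7,4,fn); (7,5,arg); added nodes (none); added edges (7,3,arg); (7,5,fn); result: nodes: 3:D, 5:D, 7:A, 8:W, 9:T, 10:A, 11:D, 15:A, 16:O, 18:O, 19:A edges: (7,3,arg); (7,5,fn); (10,8,fn); (10,9,arg); (15,10,fn); (15,11,arg); (19,16,fn); (19,18,arg)
step 2: rule r2; match: 0->15, 1->10, 2->8, 3->9, 4->11; deleted nodes 8, 10; deleted edges (10,8,fn); (10,9,arg); (15,10,fn); added nodes 20; added edges (15,20,fn); (20,9,fn); (20,11,arg); result: nodes: 3:D, 5:D, 7:A, 9:T, 11:D, 15:A, 16:O, 18:O, 19:A, 20:A edges: (7,3,arg); (7,5,fn); (15,11,arg); (15,20,fn); (19,16,fn); (19,18,arg); (20,9,fn); (20,11,arg)
final:
nodes: 3:D, 5:D, 7:A, 9:T, 11:D, 15:A, 16:O, 18:O, 19:A, 20:A
edges: (7,3,arg); (7,5,fn); (15,11,arg); (15,20,fn); (19,16,fn); (19,18,arg); (20,9,fn); (20,11,arg)


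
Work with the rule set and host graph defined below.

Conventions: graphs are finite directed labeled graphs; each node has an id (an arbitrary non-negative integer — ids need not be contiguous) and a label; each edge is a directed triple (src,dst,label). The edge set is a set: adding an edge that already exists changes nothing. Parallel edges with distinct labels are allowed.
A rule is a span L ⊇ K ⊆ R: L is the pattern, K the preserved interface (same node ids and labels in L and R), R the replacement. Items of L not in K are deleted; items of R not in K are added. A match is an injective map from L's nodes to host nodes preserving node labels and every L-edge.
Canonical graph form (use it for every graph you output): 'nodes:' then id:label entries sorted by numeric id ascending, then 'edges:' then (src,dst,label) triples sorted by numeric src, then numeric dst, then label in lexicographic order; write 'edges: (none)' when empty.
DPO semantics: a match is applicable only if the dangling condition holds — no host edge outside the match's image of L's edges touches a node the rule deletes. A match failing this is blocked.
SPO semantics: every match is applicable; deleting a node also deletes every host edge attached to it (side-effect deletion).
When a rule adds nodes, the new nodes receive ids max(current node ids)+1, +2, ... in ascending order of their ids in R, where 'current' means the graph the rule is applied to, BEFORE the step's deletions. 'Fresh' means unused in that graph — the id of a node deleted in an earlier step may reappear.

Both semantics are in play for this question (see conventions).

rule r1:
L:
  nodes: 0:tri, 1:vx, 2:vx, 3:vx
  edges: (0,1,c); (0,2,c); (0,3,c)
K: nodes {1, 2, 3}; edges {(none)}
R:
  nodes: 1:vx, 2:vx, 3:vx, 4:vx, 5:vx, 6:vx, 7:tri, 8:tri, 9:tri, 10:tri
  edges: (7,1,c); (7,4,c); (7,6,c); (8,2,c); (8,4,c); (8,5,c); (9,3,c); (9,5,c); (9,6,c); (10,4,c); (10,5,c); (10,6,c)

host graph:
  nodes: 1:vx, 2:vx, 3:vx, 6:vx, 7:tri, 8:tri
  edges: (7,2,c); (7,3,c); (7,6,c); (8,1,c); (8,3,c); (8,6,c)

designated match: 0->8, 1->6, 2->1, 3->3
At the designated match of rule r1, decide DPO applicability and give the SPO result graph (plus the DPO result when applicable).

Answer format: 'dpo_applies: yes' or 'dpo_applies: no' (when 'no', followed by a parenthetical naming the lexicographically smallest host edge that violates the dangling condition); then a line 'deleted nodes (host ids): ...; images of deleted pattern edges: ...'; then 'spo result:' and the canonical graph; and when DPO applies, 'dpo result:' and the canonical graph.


dpo_applies: yes
deleted nodes (host ids): 8; images of deleted pattern edges: (8,1,c); (8,3,c); (8,6,c)
spo result:
nodes: 1:vx, 2:vx, 3:vx, 6:vx, 7:tri, 9:vx, 10:vx, 11:vx, 12:tri, 13:tri, 14:tri, 15:tri
edges: (7,2,c); (7,3,c); (7,6,c); (12,6,c); (12,9,c); (12,11,c); (13,1,c); (13,9,c); (13,10,c); (14,3,c); (14,10,c); (14,11,c); (15,9,c); (15,10,c); (15,11,c)
dpo result:
nodes: 1:vx, 2:vx, 3:vx, 6:vx, 7:tri, 9:vx, 10:vx, 11:vx, 12:tri, 13:tri, 14:tri, 15:tri
edges: (7,2,c); (7,3,c); (7,6,c); (12,6,c); (12,9,c); (12,11,c); (13,1,c); (13,9,c); (13,10,c); (14,3,c); (14,10,c); (14,11,c); (15,9,c); (15,10,c); (15,11,c)


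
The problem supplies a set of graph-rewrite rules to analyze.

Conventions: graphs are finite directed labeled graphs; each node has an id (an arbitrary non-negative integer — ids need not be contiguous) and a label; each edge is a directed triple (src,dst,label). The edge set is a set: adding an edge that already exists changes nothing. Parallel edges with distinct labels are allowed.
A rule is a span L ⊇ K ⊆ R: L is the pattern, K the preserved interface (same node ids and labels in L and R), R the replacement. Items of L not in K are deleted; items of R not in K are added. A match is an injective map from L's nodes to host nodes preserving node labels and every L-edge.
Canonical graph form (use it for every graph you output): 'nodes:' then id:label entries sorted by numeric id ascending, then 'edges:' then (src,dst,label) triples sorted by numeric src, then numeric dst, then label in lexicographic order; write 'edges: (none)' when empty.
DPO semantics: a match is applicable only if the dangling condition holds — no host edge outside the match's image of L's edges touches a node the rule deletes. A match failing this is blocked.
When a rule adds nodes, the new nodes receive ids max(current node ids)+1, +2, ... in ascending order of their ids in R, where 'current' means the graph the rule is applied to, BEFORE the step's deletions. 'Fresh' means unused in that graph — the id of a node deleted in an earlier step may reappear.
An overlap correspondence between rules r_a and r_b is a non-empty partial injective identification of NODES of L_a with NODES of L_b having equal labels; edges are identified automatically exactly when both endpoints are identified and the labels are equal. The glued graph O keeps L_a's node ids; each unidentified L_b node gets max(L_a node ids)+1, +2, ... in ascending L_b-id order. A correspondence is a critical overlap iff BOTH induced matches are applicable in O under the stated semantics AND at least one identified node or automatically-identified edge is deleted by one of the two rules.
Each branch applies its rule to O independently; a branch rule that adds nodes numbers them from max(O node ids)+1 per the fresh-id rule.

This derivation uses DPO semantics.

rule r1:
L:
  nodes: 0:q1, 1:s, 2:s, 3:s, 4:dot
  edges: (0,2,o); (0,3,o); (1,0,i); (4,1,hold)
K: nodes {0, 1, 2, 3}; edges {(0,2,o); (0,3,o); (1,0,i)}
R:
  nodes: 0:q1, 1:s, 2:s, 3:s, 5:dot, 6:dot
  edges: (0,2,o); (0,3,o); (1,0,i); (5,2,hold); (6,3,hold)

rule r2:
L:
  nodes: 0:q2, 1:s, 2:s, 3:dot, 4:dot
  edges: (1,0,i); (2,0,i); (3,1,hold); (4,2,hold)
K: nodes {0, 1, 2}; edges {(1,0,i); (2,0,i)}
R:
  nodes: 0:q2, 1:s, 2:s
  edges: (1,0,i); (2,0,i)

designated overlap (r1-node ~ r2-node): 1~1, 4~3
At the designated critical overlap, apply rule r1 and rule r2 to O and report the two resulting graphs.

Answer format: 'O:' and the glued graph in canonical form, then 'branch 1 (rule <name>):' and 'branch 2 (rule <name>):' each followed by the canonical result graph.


O:
nodes: 0:q1, 1:s, 2:s, 3:s, 4:dot, 5:q2, 6:s, 7:dot
edges: (0,2,o); (0,3,o); (1,0,i); (1,5,i); (4,1,hold); (6,5,i); (7,6,hold)
branch 1 (rule r1):
nodes: 0:q1, 1:s, 2:s, 3:s, 5:q2, 6:s, 7:dot, 8:dot, 9:dot
edges: (0,2,o); (0,3,o); (1,0,i); (1,5,i); (6,5,i); (7,6,hold); (8,2,hold); (9,3,hold)
branch 2 (rule r2):
nodes: 0:q1, 1:s, 2:s, 3:s, 5:q2, 6:s
edges: (0,2,o); (0,3,o); (1,0,i); (1,5,i); (6,5,i)


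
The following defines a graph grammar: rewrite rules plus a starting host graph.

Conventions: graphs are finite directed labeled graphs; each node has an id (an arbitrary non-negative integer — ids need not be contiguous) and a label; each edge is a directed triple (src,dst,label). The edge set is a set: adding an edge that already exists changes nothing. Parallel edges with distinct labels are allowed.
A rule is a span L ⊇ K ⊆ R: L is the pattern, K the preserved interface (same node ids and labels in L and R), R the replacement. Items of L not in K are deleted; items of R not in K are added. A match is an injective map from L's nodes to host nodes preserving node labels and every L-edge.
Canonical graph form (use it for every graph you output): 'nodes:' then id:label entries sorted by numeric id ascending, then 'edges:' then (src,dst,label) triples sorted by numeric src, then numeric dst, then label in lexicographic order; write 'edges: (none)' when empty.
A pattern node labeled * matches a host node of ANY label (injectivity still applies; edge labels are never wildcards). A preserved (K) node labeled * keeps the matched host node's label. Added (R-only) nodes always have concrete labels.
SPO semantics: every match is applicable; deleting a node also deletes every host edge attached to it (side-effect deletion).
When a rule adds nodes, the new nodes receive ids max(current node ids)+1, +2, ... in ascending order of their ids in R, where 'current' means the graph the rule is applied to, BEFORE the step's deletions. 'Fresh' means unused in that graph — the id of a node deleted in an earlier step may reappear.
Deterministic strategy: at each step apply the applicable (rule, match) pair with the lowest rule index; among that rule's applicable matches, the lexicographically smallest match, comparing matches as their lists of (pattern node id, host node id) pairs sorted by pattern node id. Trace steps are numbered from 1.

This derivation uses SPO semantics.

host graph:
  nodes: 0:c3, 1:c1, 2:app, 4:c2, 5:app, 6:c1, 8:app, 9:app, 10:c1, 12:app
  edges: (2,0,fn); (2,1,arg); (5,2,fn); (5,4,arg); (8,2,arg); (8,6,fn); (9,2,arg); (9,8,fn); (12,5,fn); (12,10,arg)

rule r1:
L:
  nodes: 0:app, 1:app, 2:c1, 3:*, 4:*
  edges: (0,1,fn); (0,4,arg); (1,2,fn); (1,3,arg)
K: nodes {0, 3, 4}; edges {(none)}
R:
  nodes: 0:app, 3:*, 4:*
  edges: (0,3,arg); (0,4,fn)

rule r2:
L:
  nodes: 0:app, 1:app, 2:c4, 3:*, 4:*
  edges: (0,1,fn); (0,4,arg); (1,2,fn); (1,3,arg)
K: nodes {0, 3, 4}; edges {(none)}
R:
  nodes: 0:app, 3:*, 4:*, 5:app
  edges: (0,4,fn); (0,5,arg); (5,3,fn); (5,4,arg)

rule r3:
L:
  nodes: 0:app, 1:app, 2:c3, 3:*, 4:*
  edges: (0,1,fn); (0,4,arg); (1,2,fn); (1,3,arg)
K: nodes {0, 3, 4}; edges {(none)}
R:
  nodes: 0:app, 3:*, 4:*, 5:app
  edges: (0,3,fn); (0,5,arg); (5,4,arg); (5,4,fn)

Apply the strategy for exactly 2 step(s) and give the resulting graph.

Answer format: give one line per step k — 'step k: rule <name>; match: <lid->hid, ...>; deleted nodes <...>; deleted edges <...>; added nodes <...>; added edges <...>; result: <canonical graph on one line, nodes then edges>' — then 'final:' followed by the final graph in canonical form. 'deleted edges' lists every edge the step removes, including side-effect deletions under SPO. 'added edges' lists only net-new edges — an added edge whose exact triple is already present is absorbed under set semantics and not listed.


step 1: rule r3; match: 0->5, 1->2, 2->0, 3->1, 4->4; deleted nodes 0, 2; deleted edges (2,0,fn); (2,1,arg); (5,2,fn); (5,4,arg); (8,2,arg); (9,2,arg); added nodes 13; added edges (5,1,fn); (5,13,arg); (13,4,arg); (13,4,fn); result: nodes: 1:c1, 4:c2, 5:app, 6:c1, 8:app, 9:app, 10:c1, 12:app, 13:app edges: (5,1,fn); (5,13,arg); (8,6,fn); (9,8,fn); (12,5,fn); (12,10,arg); (13,4,arg); (13,4,fn)
step 2: rule r1; match: 0->12, 1->5, 2->1, 3->13, 4->10; deleted nodes 1, 5; deleted edges (5,1,fn); (5,13,arg); (12,5,fn); (12,10,arg); added nodes (none); added edges (12,10,fn); (12,13,arg); result: nodes: 4:c2, 6:c1, 8:app, 9:app, 10:c1, 12:app, 13:app edges: (8,6,fn); (9,8,fn); (12,10,fn); (12,13,arg); (13,4,arg); (13,4,fn)
final:
nodes: 4:c2, 6:c1, 8:app, 9:app, 10:c1, 12:app, 13:app
edges: (8,6,fn); (9,8,fn); (12,10,fn); (12,13,arg); (13,4,arg); (13,4,fn)


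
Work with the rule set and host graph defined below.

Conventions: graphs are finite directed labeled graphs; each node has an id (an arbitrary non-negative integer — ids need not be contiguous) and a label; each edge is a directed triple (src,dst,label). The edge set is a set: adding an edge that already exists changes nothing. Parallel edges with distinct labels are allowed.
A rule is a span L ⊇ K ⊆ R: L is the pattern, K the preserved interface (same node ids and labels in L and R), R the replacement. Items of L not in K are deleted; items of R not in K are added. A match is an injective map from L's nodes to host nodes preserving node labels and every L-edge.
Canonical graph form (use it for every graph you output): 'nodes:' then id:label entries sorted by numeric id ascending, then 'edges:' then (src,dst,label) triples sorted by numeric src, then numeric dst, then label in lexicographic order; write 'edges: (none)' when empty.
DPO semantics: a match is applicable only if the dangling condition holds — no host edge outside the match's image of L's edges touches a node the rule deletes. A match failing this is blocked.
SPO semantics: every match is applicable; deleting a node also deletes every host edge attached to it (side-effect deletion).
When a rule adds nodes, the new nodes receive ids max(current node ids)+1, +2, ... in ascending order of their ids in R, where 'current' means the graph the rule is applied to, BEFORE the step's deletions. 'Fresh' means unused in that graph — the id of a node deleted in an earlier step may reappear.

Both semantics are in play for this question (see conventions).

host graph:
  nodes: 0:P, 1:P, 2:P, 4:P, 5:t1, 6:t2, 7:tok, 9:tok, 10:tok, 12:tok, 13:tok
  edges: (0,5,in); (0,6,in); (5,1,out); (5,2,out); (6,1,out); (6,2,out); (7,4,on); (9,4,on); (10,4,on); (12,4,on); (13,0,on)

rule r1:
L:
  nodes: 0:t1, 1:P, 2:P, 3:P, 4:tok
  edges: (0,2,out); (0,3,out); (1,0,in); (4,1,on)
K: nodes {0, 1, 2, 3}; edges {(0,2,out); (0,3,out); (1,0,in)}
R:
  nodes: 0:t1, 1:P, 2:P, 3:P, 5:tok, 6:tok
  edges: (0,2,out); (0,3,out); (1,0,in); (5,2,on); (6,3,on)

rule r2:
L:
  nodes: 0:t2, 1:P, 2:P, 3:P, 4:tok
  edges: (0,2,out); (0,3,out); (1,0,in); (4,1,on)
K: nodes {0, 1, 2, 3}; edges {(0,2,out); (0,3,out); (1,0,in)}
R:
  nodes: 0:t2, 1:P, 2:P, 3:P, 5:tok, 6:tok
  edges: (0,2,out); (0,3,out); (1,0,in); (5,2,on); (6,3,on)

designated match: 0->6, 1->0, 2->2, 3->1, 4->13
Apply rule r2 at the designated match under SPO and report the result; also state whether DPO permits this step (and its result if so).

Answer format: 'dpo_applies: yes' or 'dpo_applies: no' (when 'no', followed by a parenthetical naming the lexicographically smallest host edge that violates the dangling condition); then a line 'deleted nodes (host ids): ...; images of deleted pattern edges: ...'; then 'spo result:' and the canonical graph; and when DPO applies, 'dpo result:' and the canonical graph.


dpo_applies: yes
deleted nodes (host ids): 13; images of deleted pattern edges: (13,0,on)
spo result:
nodes: 0:P, 1:P, 2:P, 4:P, 5:t1, 6:t2, 7:tok, 9:tok, 10:tok, 12:tok, 14:tok, 15:tok
edges: (0,5,in); (0,6,in); (5,1,out); (5,2,out); (6,1,out); (6,2,out); (7,4,on); (9,4,on); (10,4,on); (12,4,on); (14,2,on); (15,1,on)
dpo result:
nodes: 0:P, 1:P, 2:P, 4:P, 5:t1, 6:t2, 7:tok, 9:tok, 10:tok, 12:tok, 14:tok, 15:tok
edges: (0,5,in); (0,6,in); (5,1,out); (5,2,out); (6,1,out); (6,2,out); (7,4,on); (9,4,on); (10,4,on); (12,4,on); (14,2,on); (15,1,on)


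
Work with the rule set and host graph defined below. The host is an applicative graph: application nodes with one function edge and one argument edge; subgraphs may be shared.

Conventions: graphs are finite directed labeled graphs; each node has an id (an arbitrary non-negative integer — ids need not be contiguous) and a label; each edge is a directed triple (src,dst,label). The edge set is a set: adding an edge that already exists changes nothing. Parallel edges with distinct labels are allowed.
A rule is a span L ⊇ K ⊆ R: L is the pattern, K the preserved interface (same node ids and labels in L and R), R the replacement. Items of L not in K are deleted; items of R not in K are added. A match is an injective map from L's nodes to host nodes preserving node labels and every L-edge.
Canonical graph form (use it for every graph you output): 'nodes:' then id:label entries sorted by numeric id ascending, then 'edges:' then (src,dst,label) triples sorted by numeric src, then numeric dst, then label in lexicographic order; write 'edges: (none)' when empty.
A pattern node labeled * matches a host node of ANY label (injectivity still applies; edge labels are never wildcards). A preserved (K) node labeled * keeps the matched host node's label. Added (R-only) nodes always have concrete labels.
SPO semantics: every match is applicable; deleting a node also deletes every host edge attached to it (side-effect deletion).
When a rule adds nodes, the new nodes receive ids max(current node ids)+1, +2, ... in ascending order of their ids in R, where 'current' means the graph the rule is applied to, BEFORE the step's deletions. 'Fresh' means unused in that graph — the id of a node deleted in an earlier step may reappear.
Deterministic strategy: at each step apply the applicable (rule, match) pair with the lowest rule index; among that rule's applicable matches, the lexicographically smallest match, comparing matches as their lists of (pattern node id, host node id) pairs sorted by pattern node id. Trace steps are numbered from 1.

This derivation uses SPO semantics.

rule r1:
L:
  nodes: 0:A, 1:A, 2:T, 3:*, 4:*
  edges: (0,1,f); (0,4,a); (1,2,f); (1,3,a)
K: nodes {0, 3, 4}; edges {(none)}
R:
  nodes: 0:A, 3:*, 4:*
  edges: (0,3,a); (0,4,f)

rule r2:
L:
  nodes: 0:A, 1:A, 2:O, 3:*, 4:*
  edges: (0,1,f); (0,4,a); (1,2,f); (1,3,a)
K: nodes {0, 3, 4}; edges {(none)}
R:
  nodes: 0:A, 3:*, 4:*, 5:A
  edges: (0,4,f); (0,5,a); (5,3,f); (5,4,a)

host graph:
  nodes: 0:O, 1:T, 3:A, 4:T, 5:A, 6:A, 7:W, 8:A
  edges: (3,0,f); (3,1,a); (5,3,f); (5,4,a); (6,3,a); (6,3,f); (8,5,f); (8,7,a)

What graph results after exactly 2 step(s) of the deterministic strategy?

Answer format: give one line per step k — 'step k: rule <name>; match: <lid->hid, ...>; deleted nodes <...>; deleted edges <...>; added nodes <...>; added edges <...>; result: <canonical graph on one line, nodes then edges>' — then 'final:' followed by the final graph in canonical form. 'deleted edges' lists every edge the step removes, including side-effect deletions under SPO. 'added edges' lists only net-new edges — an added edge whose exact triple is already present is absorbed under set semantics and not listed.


step 1: rule r2; match: 0->5, 1->3, 2->0, 3->1, 4->4; deleted nodes 0, 3; deleted edges (3,0,f); (3,1,a); (5,3,f); (5,4,a); (6,3,a); (6,3,f); added nodes 9; added edges (5,4,f); (5,9,a); (9,1,f); (9,4,a); result: nodes: 1:T, 4:T, 5:A, 6:A, 7:W, 8:A, 9:A edges: (5,4,f); (5,9,a); (8,5,f); (8,7,a); (9,1,f); (9,4,a)
step 2: rule r1; match: 0->8, 1->5, 2->4, 3->9, 4->7; deleted nodes 4, 5; deleted edges (5,4,f); (5,9,a); (8,5,f); (8,7,a); (9,4,a); added nodes (none); added edges (8,7,f); (8,9,a); result: nodes: 1:T, 6:A, 7:W, 8:A, 9:A edges: (8,7,f); (8,9,a); (9,1,f)
final:
nodes: 1:T, 6:A, 7:W, 8:A, 9:A
edges: (8,7,f); (8,9,a); (9,1,f)


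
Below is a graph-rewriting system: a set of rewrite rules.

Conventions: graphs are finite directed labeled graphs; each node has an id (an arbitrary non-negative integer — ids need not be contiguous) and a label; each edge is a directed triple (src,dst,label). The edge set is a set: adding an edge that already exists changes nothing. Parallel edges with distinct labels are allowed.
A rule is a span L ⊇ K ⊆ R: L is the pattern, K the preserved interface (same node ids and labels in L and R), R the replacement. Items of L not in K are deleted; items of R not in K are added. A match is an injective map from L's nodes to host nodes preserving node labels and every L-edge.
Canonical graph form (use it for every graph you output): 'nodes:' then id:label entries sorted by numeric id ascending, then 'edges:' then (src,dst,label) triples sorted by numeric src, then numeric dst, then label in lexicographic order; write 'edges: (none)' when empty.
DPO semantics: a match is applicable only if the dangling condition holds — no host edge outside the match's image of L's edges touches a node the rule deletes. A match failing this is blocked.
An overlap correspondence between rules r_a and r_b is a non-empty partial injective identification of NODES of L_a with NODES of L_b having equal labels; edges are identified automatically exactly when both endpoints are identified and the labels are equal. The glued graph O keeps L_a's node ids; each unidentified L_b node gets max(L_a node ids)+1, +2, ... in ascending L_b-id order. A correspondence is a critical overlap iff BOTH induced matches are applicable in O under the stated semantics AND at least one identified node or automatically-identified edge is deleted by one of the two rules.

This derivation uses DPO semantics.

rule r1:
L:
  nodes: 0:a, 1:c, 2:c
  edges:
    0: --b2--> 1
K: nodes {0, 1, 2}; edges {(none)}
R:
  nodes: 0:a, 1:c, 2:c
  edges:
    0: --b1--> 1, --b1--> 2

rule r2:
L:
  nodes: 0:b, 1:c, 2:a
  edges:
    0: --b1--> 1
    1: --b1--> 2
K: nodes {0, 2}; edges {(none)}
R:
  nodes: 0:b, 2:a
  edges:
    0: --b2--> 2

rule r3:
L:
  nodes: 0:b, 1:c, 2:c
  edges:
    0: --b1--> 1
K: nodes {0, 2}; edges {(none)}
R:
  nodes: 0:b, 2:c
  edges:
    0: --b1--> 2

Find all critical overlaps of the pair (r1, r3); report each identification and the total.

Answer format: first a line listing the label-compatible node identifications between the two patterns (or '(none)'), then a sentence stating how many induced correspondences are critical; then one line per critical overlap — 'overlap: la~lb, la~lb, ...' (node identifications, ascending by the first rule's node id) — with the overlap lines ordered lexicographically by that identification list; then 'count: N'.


label-compatible node identifications between L(r1) and L(r3): 1~1, 1~2, 2~1, 2~2
2 of the induced correspondences are critical overlaps of r1 and r3.
overlap: 1~2, 2~1
overlap: 2~1
count: 2
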